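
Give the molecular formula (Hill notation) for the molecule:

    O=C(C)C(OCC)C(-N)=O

Heavy atoms from the SMILES: 6 C, 1 N, 3 O.
Implicit hydrogens by atom environment:
  3 × O: no H
  2 × C: 3 H each → 6
  2 × C: no H
  1 × C: 2 H
  1 × C: 1 H
  1 × N: 2 H
  Total hydrogens = 11.
Molecular formula: C6H11NO3

C6H11NO3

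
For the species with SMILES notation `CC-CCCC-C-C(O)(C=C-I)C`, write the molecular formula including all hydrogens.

C11H21IO

Heavy atoms from the SMILES: 11 C, 1 I, 1 O.
Implicit hydrogens by atom environment:
  6 × C: 2 H each → 12
  2 × C: 3 H each → 6
  2 × C: 1 H each → 2
  1 × C: no H
  1 × I: no H
  1 × O: 1 H
  Total hydrogens = 21.
Molecular formula: C11H21IO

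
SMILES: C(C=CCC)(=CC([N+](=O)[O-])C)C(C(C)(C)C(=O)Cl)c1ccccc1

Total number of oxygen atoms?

The symbol for oxygen appears 3 times in the SMILES.

3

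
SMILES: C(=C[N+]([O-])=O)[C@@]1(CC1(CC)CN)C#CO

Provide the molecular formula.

Heavy atoms from the SMILES: 10 C, 2 N, 3 O.
Implicit hydrogens by atom environment:
  4 × C: no H
  3 × C: 2 H each → 6
  2 × C: 1 H each → 2
  1 × C: 3 H
  1 × N: 2 H
  1 × N (charge +1): no H
  1 × O: 1 H
  1 × O: no H
  1 × O (charge -1): no H
  Total hydrogens = 14.
Molecular formula: C10H14N2O3

C10H14N2O3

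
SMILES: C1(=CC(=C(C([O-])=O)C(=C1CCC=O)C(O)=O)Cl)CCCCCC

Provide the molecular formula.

C17H20ClO5-

Heavy atoms from the SMILES: 17 C, 1 Cl, 5 O.
Implicit hydrogens by atom environment:
  7 × C: 2 H each → 14
  5 × C (aromatic): no H
  3 × O: no H
  2 × C: no H
  1 × C: 3 H
  1 × C (aromatic): 1 H
  1 × C: 1 H
  1 × Cl: no H
  1 × O: 1 H
  1 × O (charge -1): no H
  Total hydrogens = 20.
Net charge -1.
Molecular formula: C17H20ClO5-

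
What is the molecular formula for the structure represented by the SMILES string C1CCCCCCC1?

C8H16

Heavy atoms from the SMILES: 8 C.
Implicit hydrogens by atom environment:
  8 × C: 2 H each → 16
  Total hydrogens = 16.
Molecular formula: C8H16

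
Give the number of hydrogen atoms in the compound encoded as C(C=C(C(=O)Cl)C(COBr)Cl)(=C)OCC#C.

9

Hydrogens are implicit in SMILES; fill each atom to its normal valence:
  4 × C: no H
  3 × C: 2 H each → 6
  3 × C: 1 H each → 3
  3 × O: no H
  2 × Cl: no H
  1 × Br: no H
  Total hydrogens = 9.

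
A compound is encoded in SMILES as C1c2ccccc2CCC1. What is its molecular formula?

Heavy atoms from the SMILES: 10 C.
Implicit hydrogens by atom environment:
  4 × C: 2 H each → 8
  4 × C (aromatic): 1 H each → 4
  2 × C (aromatic): no H
  Total hydrogens = 12.
Molecular formula: C10H12

C10H12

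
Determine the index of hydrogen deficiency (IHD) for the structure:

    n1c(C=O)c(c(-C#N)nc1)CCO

7

Molecular formula from the SMILES: C8H7N3O2.
DoU = (2C + 2 + N − H − X)/2 = (2·8 + 2 + 3 − 7 − 0)/2 = 14/2 = 7.
(Structurally: 1 ring(s) + 6 π bond(s) = 7.)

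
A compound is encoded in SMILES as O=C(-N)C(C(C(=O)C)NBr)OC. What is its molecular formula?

Heavy atoms from the SMILES: 1 Br, 6 C, 2 N, 3 O.
Implicit hydrogens by atom environment:
  3 × O: no H
  2 × C: 3 H each → 6
  2 × C: 1 H each → 2
  2 × C: no H
  1 × Br: no H
  1 × N: 2 H
  1 × N: 1 H
  Total hydrogens = 11.
Molecular formula: C6H11BrN2O3

C6H11BrN2O3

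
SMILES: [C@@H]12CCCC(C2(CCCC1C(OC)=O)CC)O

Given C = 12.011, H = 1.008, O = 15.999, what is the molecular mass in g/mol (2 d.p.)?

240.34

Molecular formula: C14H24O3.
M = 14×12.011 + 24×1.008 + 3×15.999 = 240.34 g/mol.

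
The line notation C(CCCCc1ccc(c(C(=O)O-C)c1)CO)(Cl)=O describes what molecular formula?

Heavy atoms from the SMILES: 14 C, 1 Cl, 4 O.
Implicit hydrogens by atom environment:
  5 × C: 2 H each → 10
  3 × C (aromatic): 1 H each → 3
  3 × C (aromatic): no H
  3 × O: no H
  2 × C: no H
  1 × C: 3 H
  1 × Cl: no H
  1 × O: 1 H
  Total hydrogens = 17.
Molecular formula: C14H17ClO4

C14H17ClO4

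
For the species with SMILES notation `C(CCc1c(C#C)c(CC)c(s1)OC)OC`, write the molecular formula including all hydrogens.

Heavy atoms from the SMILES: 13 C, 2 O, 1 S.
Implicit hydrogens by atom environment:
  4 × C: 2 H each → 8
  4 × C (aromatic): no H
  3 × C: 3 H each → 9
  2 × O: no H
  1 × C: 1 H
  1 × C: no H
  1 × S (aromatic): no H
  Total hydrogens = 18.
Molecular formula: C13H18O2S

C13H18O2S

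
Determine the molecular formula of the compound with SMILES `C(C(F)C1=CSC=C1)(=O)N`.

C6H6FNOS

Heavy atoms from the SMILES: 6 C, 1 F, 1 N, 1 O, 1 S.
Implicit hydrogens by atom environment:
  3 × C (aromatic): 1 H each → 3
  1 × C: 1 H
  1 × C (aromatic): no H
  1 × C: no H
  1 × F: no H
  1 × N: 2 H
  1 × O: no H
  1 × S (aromatic): no H
  Total hydrogens = 6.
Molecular formula: C6H6FNOS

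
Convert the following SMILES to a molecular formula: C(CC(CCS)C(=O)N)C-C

Heavy atoms from the SMILES: 8 C, 1 N, 1 O, 1 S.
Implicit hydrogens by atom environment:
  5 × C: 2 H each → 10
  1 × C: 3 H
  1 × C: 1 H
  1 × C: no H
  1 × N: 2 H
  1 × O: no H
  1 × S: 1 H
  Total hydrogens = 17.
Molecular formula: C8H17NOS

C8H17NOS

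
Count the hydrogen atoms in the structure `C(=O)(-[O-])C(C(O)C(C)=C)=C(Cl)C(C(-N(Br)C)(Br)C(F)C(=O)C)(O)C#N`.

15

Hydrogens are implicit in SMILES; fill each atom to its normal valence:
  8 × C: no H
  3 × C: 3 H each → 9
  2 × Br: no H
  2 × C: 1 H each → 2
  2 × N: no H
  2 × O: 1 H each → 2
  2 × O: no H
  1 × C: 2 H
  1 × Cl: no H
  1 × F: no H
  1 × O (charge -1): no H
  Total hydrogens = 15.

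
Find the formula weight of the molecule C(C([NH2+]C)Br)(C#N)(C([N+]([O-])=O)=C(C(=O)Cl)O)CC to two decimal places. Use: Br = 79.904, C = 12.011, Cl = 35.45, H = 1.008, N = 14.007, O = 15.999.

Molecular formula: C9H12BrClN3O4+.
M = 1×79.904 + 9×12.011 + 1×35.45 + 12×1.008 + 3×14.007 + 4×15.999 = 341.57 g/mol.

341.57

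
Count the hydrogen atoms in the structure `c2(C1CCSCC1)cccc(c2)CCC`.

20

Hydrogens are implicit in SMILES; fill each atom to its normal valence:
  6 × C: 2 H each → 12
  4 × C (aromatic): 1 H each → 4
  2 × C (aromatic): no H
  1 × C: 3 H
  1 × C: 1 H
  1 × S: no H
  Total hydrogens = 20.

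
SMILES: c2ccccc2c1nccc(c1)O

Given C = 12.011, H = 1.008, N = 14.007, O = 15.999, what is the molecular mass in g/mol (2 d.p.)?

171.20

Molecular formula: C11H9NO.
M = 11×12.011 + 9×1.008 + 1×14.007 + 1×15.999 = 171.20 g/mol.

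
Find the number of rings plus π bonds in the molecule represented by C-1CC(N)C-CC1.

1

Molecular formula from the SMILES: C6H13N.
DoU = (2C + 2 + N − H − X)/2 = (2·6 + 2 + 1 − 13 − 0)/2 = 2/2 = 1.
(Structurally: 1 ring(s) + 0 π bond(s) = 1.)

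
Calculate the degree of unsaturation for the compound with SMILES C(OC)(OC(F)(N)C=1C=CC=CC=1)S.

4

Molecular formula from the SMILES: C9H12FNO2S.
DoU = (2C + 2 + N − H − X)/2 = (2·9 + 2 + 1 − 12 − 1)/2 = 8/2 = 4.
(Structurally: 1 ring(s) + 3 π bond(s) = 4.)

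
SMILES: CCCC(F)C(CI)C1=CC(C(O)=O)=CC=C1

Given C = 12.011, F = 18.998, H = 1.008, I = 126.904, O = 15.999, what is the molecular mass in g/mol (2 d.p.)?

Molecular formula: C13H16FIO2.
M = 13×12.011 + 1×18.998 + 16×1.008 + 1×126.904 + 2×15.999 = 350.17 g/mol.

350.17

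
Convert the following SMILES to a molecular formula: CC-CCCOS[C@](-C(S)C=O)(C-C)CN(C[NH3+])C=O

C13H27N2O3S2+

Heavy atoms from the SMILES: 13 C, 2 N, 3 O, 2 S.
Implicit hydrogens by atom environment:
  7 × C: 2 H each → 14
  3 × C: 1 H each → 3
  3 × O: no H
  2 × C: 3 H each → 6
  1 × C: no H
  1 × N (charge +1): 3 H
  1 × N: no H
  1 × S: 1 H
  1 × S: no H
  Total hydrogens = 27.
Net charge +1.
Molecular formula: C13H27N2O3S2+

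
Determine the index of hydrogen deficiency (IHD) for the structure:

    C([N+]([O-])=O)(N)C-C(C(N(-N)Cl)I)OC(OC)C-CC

Molecular formula from the SMILES: C9H20ClIN4O4.
DoU = (2C + 2 + N − H − X)/2 = (2·9 + 2 + 4 − 20 − 2)/2 = 2/2 = 1.
(Structurally: 0 ring(s) + 1 π bond(s) = 1.)

1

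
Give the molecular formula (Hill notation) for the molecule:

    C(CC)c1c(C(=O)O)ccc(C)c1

C11H14O2

Heavy atoms from the SMILES: 11 C, 2 O.
Implicit hydrogens by atom environment:
  3 × C (aromatic): 1 H each → 3
  3 × C (aromatic): no H
  2 × C: 3 H each → 6
  2 × C: 2 H each → 4
  1 × C: no H
  1 × O: 1 H
  1 × O: no H
  Total hydrogens = 14.
Molecular formula: C11H14O2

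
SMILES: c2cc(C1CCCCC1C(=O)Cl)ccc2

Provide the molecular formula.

C13H15ClO

Heavy atoms from the SMILES: 13 C, 1 Cl, 1 O.
Implicit hydrogens by atom environment:
  5 × C (aromatic): 1 H each → 5
  4 × C: 2 H each → 8
  2 × C: 1 H each → 2
  1 × C: no H
  1 × C (aromatic): no H
  1 × Cl: no H
  1 × O: no H
  Total hydrogens = 15.
Molecular formula: C13H15ClO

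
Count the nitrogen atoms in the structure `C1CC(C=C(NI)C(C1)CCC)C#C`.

The symbol for nitrogen appears 1 time in the SMILES.

1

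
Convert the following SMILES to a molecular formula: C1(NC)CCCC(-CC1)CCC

C11H23N

Heavy atoms from the SMILES: 11 C, 1 N.
Implicit hydrogens by atom environment:
  7 × C: 2 H each → 14
  2 × C: 3 H each → 6
  2 × C: 1 H each → 2
  1 × N: 1 H
  Total hydrogens = 23.
Molecular formula: C11H23N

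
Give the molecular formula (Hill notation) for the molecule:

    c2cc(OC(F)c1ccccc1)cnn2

C11H9FN2O

Heavy atoms from the SMILES: 11 C, 1 F, 2 N, 1 O.
Implicit hydrogens by atom environment:
  8 × C (aromatic): 1 H each → 8
  2 × C (aromatic): no H
  2 × N (aromatic): no H
  1 × C: 1 H
  1 × F: no H
  1 × O: no H
  Total hydrogens = 9.
Molecular formula: C11H9FN2O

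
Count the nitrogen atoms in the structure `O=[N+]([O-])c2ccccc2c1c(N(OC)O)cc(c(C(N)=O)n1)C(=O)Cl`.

The symbol for nitrogen appears 4 times in the SMILES.

4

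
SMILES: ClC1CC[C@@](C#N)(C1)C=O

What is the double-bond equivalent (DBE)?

4

Molecular formula from the SMILES: C7H8ClNO.
DoU = (2C + 2 + N − H − X)/2 = (2·7 + 2 + 1 − 8 − 1)/2 = 8/2 = 4.
(Structurally: 1 ring(s) + 3 π bond(s) = 4.)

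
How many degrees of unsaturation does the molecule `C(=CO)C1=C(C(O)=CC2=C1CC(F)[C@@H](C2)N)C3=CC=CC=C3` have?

10

Molecular formula from the SMILES: C18H18FNO2.
DoU = (2C + 2 + N − H − X)/2 = (2·18 + 2 + 1 − 18 − 1)/2 = 20/2 = 10.
(Structurally: 3 ring(s) + 7 π bond(s) = 10.)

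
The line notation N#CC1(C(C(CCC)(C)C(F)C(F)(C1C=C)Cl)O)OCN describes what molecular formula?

C14H21ClF2N2O2

Heavy atoms from the SMILES: 14 C, 1 Cl, 2 F, 2 N, 2 O.
Implicit hydrogens by atom environment:
  4 × C: 2 H each → 8
  4 × C: 1 H each → 4
  4 × C: no H
  2 × C: 3 H each → 6
  2 × F: no H
  1 × Cl: no H
  1 × N: 2 H
  1 × N: no H
  1 × O: 1 H
  1 × O: no H
  Total hydrogens = 21.
Molecular formula: C14H21ClF2N2O2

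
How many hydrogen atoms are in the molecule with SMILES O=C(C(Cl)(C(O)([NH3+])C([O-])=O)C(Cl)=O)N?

6

Hydrogens are implicit in SMILES; fill each atom to its normal valence:
  5 × C: no H
  3 × O: no H
  2 × Cl: no H
  1 × N (charge +1): 3 H
  1 × N: 2 H
  1 × O: 1 H
  1 × O (charge -1): no H
  Total hydrogens = 6.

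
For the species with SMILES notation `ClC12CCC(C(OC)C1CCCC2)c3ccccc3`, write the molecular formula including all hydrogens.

C17H23ClO

Heavy atoms from the SMILES: 17 C, 1 Cl, 1 O.
Implicit hydrogens by atom environment:
  6 × C: 2 H each → 12
  5 × C (aromatic): 1 H each → 5
  3 × C: 1 H each → 3
  1 × C: 3 H
  1 × C: no H
  1 × C (aromatic): no H
  1 × Cl: no H
  1 × O: no H
  Total hydrogens = 23.
Molecular formula: C17H23ClO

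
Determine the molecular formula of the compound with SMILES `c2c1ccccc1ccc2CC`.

C12H12

Heavy atoms from the SMILES: 12 C.
Implicit hydrogens by atom environment:
  7 × C (aromatic): 1 H each → 7
  3 × C (aromatic): no H
  1 × C: 3 H
  1 × C: 2 H
  Total hydrogens = 12.
Molecular formula: C12H12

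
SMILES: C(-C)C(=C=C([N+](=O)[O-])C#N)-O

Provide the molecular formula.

Heavy atoms from the SMILES: 6 C, 2 N, 3 O.
Implicit hydrogens by atom environment:
  4 × C: no H
  1 × C: 3 H
  1 × C: 2 H
  1 × N: no H
  1 × N (charge +1): no H
  1 × O: 1 H
  1 × O: no H
  1 × O (charge -1): no H
  Total hydrogens = 6.
Molecular formula: C6H6N2O3

C6H6N2O3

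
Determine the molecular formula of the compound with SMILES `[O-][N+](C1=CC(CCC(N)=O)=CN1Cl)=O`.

Heavy atoms from the SMILES: 7 C, 1 Cl, 3 N, 3 O.
Implicit hydrogens by atom environment:
  2 × C: 2 H each → 4
  2 × C (aromatic): 1 H each → 2
  2 × C (aromatic): no H
  2 × O: no H
  1 × C: no H
  1 × Cl: no H
  1 × N: 2 H
  1 × N (aromatic): no H
  1 × N (charge +1): no H
  1 × O (charge -1): no H
  Total hydrogens = 8.
Molecular formula: C7H8ClN3O3

C7H8ClN3O3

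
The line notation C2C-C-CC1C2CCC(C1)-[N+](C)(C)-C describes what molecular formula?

C13H26N+

Heavy atoms from the SMILES: 13 C, 1 N.
Implicit hydrogens by atom environment:
  7 × C: 2 H each → 14
  3 × C: 3 H each → 9
  3 × C: 1 H each → 3
  1 × N (charge +1): no H
  Total hydrogens = 26.
Net charge +1.
Molecular formula: C13H26N+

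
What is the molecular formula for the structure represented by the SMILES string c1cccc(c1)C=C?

C8H8

Heavy atoms from the SMILES: 8 C.
Implicit hydrogens by atom environment:
  5 × C (aromatic): 1 H each → 5
  1 × C: 2 H
  1 × C: 1 H
  1 × C (aromatic): no H
  Total hydrogens = 8.
Molecular formula: C8H8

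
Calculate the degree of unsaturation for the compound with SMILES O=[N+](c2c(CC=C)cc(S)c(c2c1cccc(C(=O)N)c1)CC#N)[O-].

Molecular formula from the SMILES: C18H15N3O3S.
DoU = (2C + 2 + N − H − X)/2 = (2·18 + 2 + 3 − 15 − 0)/2 = 26/2 = 13.
(Structurally: 2 ring(s) + 11 π bond(s) = 13.)

13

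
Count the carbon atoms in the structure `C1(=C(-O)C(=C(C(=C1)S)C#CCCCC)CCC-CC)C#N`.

18

The symbol for carbon appears 18 times in the SMILES.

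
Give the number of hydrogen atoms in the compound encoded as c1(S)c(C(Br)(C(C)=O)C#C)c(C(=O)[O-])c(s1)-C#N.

Hydrogens are implicit in SMILES; fill each atom to its normal valence:
  5 × C: no H
  4 × C (aromatic): no H
  2 × O: no H
  1 × Br: no H
  1 × C: 3 H
  1 × C: 1 H
  1 × N: no H
  1 × O (charge -1): no H
  1 × S: 1 H
  1 × S (aromatic): no H
  Total hydrogens = 5.

5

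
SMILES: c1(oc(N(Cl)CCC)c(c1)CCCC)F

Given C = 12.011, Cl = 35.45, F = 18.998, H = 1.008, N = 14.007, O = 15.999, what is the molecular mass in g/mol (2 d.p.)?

233.71

Molecular formula: C11H17ClFNO.
M = 11×12.011 + 1×35.45 + 1×18.998 + 17×1.008 + 1×14.007 + 1×15.999 = 233.71 g/mol.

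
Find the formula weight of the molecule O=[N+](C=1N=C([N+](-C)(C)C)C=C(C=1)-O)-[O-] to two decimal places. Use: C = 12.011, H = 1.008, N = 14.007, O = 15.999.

198.20

Molecular formula: C8H12N3O3+.
M = 8×12.011 + 12×1.008 + 3×14.007 + 3×15.999 = 198.20 g/mol.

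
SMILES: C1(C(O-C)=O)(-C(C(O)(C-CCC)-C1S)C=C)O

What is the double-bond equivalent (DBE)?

3

Molecular formula from the SMILES: C12H20O4S.
DoU = (2C + 2 + N − H − X)/2 = (2·12 + 2 + 0 − 20 − 0)/2 = 6/2 = 3.
(Structurally: 1 ring(s) + 2 π bond(s) = 3.)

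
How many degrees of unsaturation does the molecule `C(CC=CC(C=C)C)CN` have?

Molecular formula from the SMILES: C9H17N.
DoU = (2C + 2 + N − H − X)/2 = (2·9 + 2 + 1 − 17 − 0)/2 = 4/2 = 2.
(Structurally: 0 ring(s) + 2 π bond(s) = 2.)

2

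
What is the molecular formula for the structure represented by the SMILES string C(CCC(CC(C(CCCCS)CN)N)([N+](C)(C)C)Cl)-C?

Heavy atoms from the SMILES: 16 C, 1 Cl, 3 N, 1 S.
Implicit hydrogens by atom environment:
  9 × C: 2 H each → 18
  4 × C: 3 H each → 12
  2 × C: 1 H each → 2
  2 × N: 2 H each → 4
  1 × C: no H
  1 × Cl: no H
  1 × N (charge +1): no H
  1 × S: 1 H
  Total hydrogens = 37.
Net charge +1.
Molecular formula: C16H37ClN3S+

C16H37ClN3S+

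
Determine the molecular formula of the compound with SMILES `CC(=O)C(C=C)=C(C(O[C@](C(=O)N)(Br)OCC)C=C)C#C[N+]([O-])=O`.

C15H17BrN2O6

Heavy atoms from the SMILES: 1 Br, 15 C, 2 N, 6 O.
Implicit hydrogens by atom environment:
  7 × C: no H
  5 × O: no H
  3 × C: 2 H each → 6
  3 × C: 1 H each → 3
  2 × C: 3 H each → 6
  1 × Br: no H
  1 × N: 2 H
  1 × N (charge +1): no H
  1 × O (charge -1): no H
  Total hydrogens = 17.
Molecular formula: C15H17BrN2O6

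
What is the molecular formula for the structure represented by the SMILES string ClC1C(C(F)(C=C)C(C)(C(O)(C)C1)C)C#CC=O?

Heavy atoms from the SMILES: 14 C, 1 Cl, 1 F, 2 O.
Implicit hydrogens by atom environment:
  5 × C: no H
  4 × C: 1 H each → 4
  3 × C: 3 H each → 9
  2 × C: 2 H each → 4
  1 × Cl: no H
  1 × F: no H
  1 × O: 1 H
  1 × O: no H
  Total hydrogens = 18.
Molecular formula: C14H18ClFO2

C14H18ClFO2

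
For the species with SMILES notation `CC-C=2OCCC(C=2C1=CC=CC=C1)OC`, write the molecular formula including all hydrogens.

Heavy atoms from the SMILES: 14 C, 2 O.
Implicit hydrogens by atom environment:
  5 × C (aromatic): 1 H each → 5
  3 × C: 2 H each → 6
  2 × C: 3 H each → 6
  2 × C: no H
  2 × O: no H
  1 × C: 1 H
  1 × C (aromatic): no H
  Total hydrogens = 18.
Molecular formula: C14H18O2

C14H18O2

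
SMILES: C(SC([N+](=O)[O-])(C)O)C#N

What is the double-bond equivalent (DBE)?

3

Molecular formula from the SMILES: C4H6N2O3S.
DoU = (2C + 2 + N − H − X)/2 = (2·4 + 2 + 2 − 6 − 0)/2 = 6/2 = 3.
(Structurally: 0 ring(s) + 3 π bond(s) = 3.)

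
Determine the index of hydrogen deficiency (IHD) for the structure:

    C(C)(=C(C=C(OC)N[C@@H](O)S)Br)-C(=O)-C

3

Molecular formula from the SMILES: C9H14BrNO3S.
DoU = (2C + 2 + N − H − X)/2 = (2·9 + 2 + 1 − 14 − 1)/2 = 6/2 = 3.
(Structurally: 0 ring(s) + 3 π bond(s) = 3.)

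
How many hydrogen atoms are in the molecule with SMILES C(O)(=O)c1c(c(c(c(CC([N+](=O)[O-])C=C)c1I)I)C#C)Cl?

Hydrogens are implicit in SMILES; fill each atom to its normal valence:
  6 × C (aromatic): no H
  3 × C: 1 H each → 3
  2 × C: 2 H each → 4
  2 × C: no H
  2 × I: no H
  2 × O: no H
  1 × Cl: no H
  1 × N (charge +1): no H
  1 × O: 1 H
  1 × O (charge -1): no H
  Total hydrogens = 8.

8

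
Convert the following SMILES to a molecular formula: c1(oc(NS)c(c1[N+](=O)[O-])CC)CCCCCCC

C13H22N2O3S

Heavy atoms from the SMILES: 13 C, 2 N, 3 O, 1 S.
Implicit hydrogens by atom environment:
  7 × C: 2 H each → 14
  4 × C (aromatic): no H
  2 × C: 3 H each → 6
  1 × N: 1 H
  1 × N (charge +1): no H
  1 × O (aromatic): no H
  1 × O: no H
  1 × O (charge -1): no H
  1 × S: 1 H
  Total hydrogens = 22.
Molecular formula: C13H22N2O3S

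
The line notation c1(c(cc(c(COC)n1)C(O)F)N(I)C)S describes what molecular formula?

C9H12FIN2O2S

Heavy atoms from the SMILES: 9 C, 1 F, 1 I, 2 N, 2 O, 1 S.
Implicit hydrogens by atom environment:
  4 × C (aromatic): no H
  2 × C: 3 H each → 6
  1 × C: 2 H
  1 × C (aromatic): 1 H
  1 × C: 1 H
  1 × F: no H
  1 × I: no H
  1 × N (aromatic): no H
  1 × N: no H
  1 × O: 1 H
  1 × O: no H
  1 × S: 1 H
  Total hydrogens = 12.
Molecular formula: C9H12FIN2O2S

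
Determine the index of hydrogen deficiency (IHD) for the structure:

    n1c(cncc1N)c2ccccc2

8

Molecular formula from the SMILES: C10H9N3.
DoU = (2C + 2 + N − H − X)/2 = (2·10 + 2 + 3 − 9 − 0)/2 = 16/2 = 8.
(Structurally: 2 ring(s) + 6 π bond(s) = 8.)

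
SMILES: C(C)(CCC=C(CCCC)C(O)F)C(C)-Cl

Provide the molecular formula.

C13H24ClFO

Heavy atoms from the SMILES: 13 C, 1 Cl, 1 F, 1 O.
Implicit hydrogens by atom environment:
  5 × C: 2 H each → 10
  4 × C: 1 H each → 4
  3 × C: 3 H each → 9
  1 × C: no H
  1 × Cl: no H
  1 × F: no H
  1 × O: 1 H
  Total hydrogens = 24.
Molecular formula: C13H24ClFO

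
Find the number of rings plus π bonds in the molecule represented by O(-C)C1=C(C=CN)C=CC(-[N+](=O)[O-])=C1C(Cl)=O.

7

Molecular formula from the SMILES: C10H9ClN2O4.
DoU = (2C + 2 + N − H − X)/2 = (2·10 + 2 + 2 − 9 − 1)/2 = 14/2 = 7.
(Structurally: 1 ring(s) + 6 π bond(s) = 7.)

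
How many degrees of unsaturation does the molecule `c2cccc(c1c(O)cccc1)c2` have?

Molecular formula from the SMILES: C12H10O.
DoU = (2C + 2 + N − H − X)/2 = (2·12 + 2 + 0 − 10 − 0)/2 = 16/2 = 8.
(Structurally: 2 ring(s) + 6 π bond(s) = 8.)

8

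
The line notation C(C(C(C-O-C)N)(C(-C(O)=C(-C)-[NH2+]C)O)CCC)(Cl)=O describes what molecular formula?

C13H26ClN2O4+

Heavy atoms from the SMILES: 13 C, 1 Cl, 2 N, 4 O.
Implicit hydrogens by atom environment:
  4 × C: 3 H each → 12
  4 × C: no H
  3 × C: 2 H each → 6
  2 × C: 1 H each → 2
  2 × O: 1 H each → 2
  2 × O: no H
  1 × Cl: no H
  1 × N (charge +1): 2 H
  1 × N: 2 H
  Total hydrogens = 26.
Net charge +1.
Molecular formula: C13H26ClN2O4+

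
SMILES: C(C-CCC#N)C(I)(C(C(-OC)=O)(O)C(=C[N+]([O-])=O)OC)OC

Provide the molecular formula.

Heavy atoms from the SMILES: 13 C, 1 I, 2 N, 7 O.
Implicit hydrogens by atom environment:
  5 × C: no H
  5 × O: no H
  4 × C: 2 H each → 8
  3 × C: 3 H each → 9
  1 × C: 1 H
  1 × I: no H
  1 × N (charge +1): no H
  1 × N: no H
  1 × O: 1 H
  1 × O (charge -1): no H
  Total hydrogens = 19.
Molecular formula: C13H19IN2O7

C13H19IN2O7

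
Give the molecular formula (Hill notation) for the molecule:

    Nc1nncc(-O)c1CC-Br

C6H8BrN3O

Heavy atoms from the SMILES: 1 Br, 6 C, 3 N, 1 O.
Implicit hydrogens by atom environment:
  3 × C (aromatic): no H
  2 × C: 2 H each → 4
  2 × N (aromatic): no H
  1 × Br: no H
  1 × C (aromatic): 1 H
  1 × N: 2 H
  1 × O: 1 H
  Total hydrogens = 8.
Molecular formula: C6H8BrN3O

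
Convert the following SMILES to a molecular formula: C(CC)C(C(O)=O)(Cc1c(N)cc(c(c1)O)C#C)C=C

C16H19NO3

Heavy atoms from the SMILES: 16 C, 1 N, 3 O.
Implicit hydrogens by atom environment:
  4 × C: 2 H each → 8
  4 × C (aromatic): no H
  3 × C: no H
  2 × C (aromatic): 1 H each → 2
  2 × C: 1 H each → 2
  2 × O: 1 H each → 2
  1 × C: 3 H
  1 × N: 2 H
  1 × O: no H
  Total hydrogens = 19.
Molecular formula: C16H19NO3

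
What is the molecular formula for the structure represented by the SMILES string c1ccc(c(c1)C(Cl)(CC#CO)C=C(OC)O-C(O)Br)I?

Heavy atoms from the SMILES: 1 Br, 14 C, 1 Cl, 1 I, 4 O.
Implicit hydrogens by atom environment:
  4 × C (aromatic): 1 H each → 4
  4 × C: no H
  2 × C: 1 H each → 2
  2 × C (aromatic): no H
  2 × O: 1 H each → 2
  2 × O: no H
  1 × Br: no H
  1 × C: 3 H
  1 × C: 2 H
  1 × Cl: no H
  1 × I: no H
  Total hydrogens = 13.
Molecular formula: C14H13BrClIO4

C14H13BrClIO4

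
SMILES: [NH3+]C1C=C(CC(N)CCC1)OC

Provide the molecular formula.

C9H19N2O+

Heavy atoms from the SMILES: 9 C, 2 N, 1 O.
Implicit hydrogens by atom environment:
  4 × C: 2 H each → 8
  3 × C: 1 H each → 3
  1 × C: 3 H
  1 × C: no H
  1 × N (charge +1): 3 H
  1 × N: 2 H
  1 × O: no H
  Total hydrogens = 19.
Net charge +1.
Molecular formula: C9H19N2O+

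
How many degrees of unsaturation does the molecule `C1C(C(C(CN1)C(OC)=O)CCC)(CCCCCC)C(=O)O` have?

3

Molecular formula from the SMILES: C17H31NO4.
DoU = (2C + 2 + N − H − X)/2 = (2·17 + 2 + 1 − 31 − 0)/2 = 6/2 = 3.
(Structurally: 1 ring(s) + 2 π bond(s) = 3.)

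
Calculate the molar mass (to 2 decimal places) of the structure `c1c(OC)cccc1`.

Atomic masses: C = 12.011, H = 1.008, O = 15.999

108.14

Molecular formula: C7H8O.
M = 7×12.011 + 8×1.008 + 1×15.999 = 108.14 g/mol.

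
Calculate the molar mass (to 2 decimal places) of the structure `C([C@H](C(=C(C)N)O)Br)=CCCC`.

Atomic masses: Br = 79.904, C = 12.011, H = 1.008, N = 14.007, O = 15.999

234.14

Molecular formula: C9H16BrNO.
M = 1×79.904 + 9×12.011 + 16×1.008 + 1×14.007 + 1×15.999 = 234.14 g/mol.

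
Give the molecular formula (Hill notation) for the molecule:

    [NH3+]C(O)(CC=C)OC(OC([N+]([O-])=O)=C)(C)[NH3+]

Heavy atoms from the SMILES: 8 C, 3 N, 5 O.
Implicit hydrogens by atom environment:
  3 × C: 2 H each → 6
  3 × C: no H
  3 × O: no H
  2 × N (charge +1): 3 H each → 6
  1 × C: 3 H
  1 × C: 1 H
  1 × N (charge +1): no H
  1 × O: 1 H
  1 × O (charge -1): no H
  Total hydrogens = 17.
Net charge +2.
Molecular formula: [C8H17N3O5]2+

[C8H17N3O5]2+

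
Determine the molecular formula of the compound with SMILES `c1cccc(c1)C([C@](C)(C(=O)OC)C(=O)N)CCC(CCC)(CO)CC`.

C21H33NO4

Heavy atoms from the SMILES: 21 C, 1 N, 4 O.
Implicit hydrogens by atom environment:
  6 × C: 2 H each → 12
  5 × C (aromatic): 1 H each → 5
  4 × C: 3 H each → 12
  4 × C: no H
  3 × O: no H
  1 × C: 1 H
  1 × C (aromatic): no H
  1 × N: 2 H
  1 × O: 1 H
  Total hydrogens = 33.
Molecular formula: C21H33NO4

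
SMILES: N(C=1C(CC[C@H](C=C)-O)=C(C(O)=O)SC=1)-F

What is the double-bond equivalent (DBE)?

5

Molecular formula from the SMILES: C10H12FNO3S.
DoU = (2C + 2 + N − H − X)/2 = (2·10 + 2 + 1 − 12 − 1)/2 = 10/2 = 5.
(Structurally: 1 ring(s) + 4 π bond(s) = 5.)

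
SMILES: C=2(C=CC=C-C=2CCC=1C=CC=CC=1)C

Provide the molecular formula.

C15H16

Heavy atoms from the SMILES: 15 C.
Implicit hydrogens by atom environment:
  9 × C (aromatic): 1 H each → 9
  3 × C (aromatic): no H
  2 × C: 2 H each → 4
  1 × C: 3 H
  Total hydrogens = 16.
Molecular formula: C15H16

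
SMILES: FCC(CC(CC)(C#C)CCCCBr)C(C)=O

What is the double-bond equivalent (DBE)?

3

Molecular formula from the SMILES: C14H22BrFO.
DoU = (2C + 2 + N − H − X)/2 = (2·14 + 2 + 0 − 22 − 2)/2 = 6/2 = 3.
(Structurally: 0 ring(s) + 3 π bond(s) = 3.)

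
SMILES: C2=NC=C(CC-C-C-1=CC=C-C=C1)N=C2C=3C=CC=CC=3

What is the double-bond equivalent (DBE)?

Molecular formula from the SMILES: C19H18N2.
DoU = (2C + 2 + N − H − X)/2 = (2·19 + 2 + 2 − 18 − 0)/2 = 24/2 = 12.
(Structurally: 3 ring(s) + 9 π bond(s) = 12.)

12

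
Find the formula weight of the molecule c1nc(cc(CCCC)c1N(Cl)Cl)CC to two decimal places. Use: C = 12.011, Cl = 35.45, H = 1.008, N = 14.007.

Molecular formula: C11H16Cl2N2.
M = 11×12.011 + 2×35.45 + 16×1.008 + 2×14.007 = 247.16 g/mol.

247.16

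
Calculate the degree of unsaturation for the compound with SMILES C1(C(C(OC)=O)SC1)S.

2

Molecular formula from the SMILES: C5H8O2S2.
DoU = (2C + 2 + N − H − X)/2 = (2·5 + 2 + 0 − 8 − 0)/2 = 4/2 = 2.
(Structurally: 1 ring(s) + 1 π bond(s) = 2.)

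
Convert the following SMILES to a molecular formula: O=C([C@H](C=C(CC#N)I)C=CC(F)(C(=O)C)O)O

C11H11FINO4

Heavy atoms from the SMILES: 11 C, 1 F, 1 I, 1 N, 4 O.
Implicit hydrogens by atom environment:
  5 × C: no H
  4 × C: 1 H each → 4
  2 × O: 1 H each → 2
  2 × O: no H
  1 × C: 3 H
  1 × C: 2 H
  1 × F: no H
  1 × I: no H
  1 × N: no H
  Total hydrogens = 11.
Molecular formula: C11H11FINO4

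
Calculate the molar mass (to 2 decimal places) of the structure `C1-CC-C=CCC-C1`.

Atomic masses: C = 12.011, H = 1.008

110.20

Molecular formula: C8H14.
M = 8×12.011 + 14×1.008 = 110.20 g/mol.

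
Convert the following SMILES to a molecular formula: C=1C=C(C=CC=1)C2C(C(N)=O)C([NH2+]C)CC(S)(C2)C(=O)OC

C16H23N2O3S+

Heavy atoms from the SMILES: 16 C, 2 N, 3 O, 1 S.
Implicit hydrogens by atom environment:
  5 × C (aromatic): 1 H each → 5
  3 × C: 1 H each → 3
  3 × C: no H
  3 × O: no H
  2 × C: 3 H each → 6
  2 × C: 2 H each → 4
  1 × C (aromatic): no H
  1 × N (charge +1): 2 H
  1 × N: 2 H
  1 × S: 1 H
  Total hydrogens = 23.
Net charge +1.
Molecular formula: C16H23N2O3S+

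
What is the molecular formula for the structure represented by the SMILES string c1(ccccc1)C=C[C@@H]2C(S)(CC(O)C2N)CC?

Heavy atoms from the SMILES: 15 C, 1 N, 1 O, 1 S.
Implicit hydrogens by atom environment:
  5 × C: 1 H each → 5
  5 × C (aromatic): 1 H each → 5
  2 × C: 2 H each → 4
  1 × C: 3 H
  1 × C: no H
  1 × C (aromatic): no H
  1 × N: 2 H
  1 × O: 1 H
  1 × S: 1 H
  Total hydrogens = 21.
Molecular formula: C15H21NOS

C15H21NOS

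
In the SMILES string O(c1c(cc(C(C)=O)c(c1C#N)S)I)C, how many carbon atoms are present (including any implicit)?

10

The symbol for carbon appears 10 times in the SMILES. Lowercase c denotes aromatic carbon and counts toward C.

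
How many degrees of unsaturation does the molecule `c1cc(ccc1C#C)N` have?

6

Molecular formula from the SMILES: C8H7N.
DoU = (2C + 2 + N − H − X)/2 = (2·8 + 2 + 1 − 7 − 0)/2 = 12/2 = 6.
(Structurally: 1 ring(s) + 5 π bond(s) = 6.)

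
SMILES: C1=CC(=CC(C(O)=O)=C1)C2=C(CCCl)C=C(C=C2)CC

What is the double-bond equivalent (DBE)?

9

Molecular formula from the SMILES: C17H17ClO2.
DoU = (2C + 2 + N − H − X)/2 = (2·17 + 2 + 0 − 17 − 1)/2 = 18/2 = 9.
(Structurally: 2 ring(s) + 7 π bond(s) = 9.)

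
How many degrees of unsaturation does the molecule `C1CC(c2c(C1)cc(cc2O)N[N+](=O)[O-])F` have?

6

Molecular formula from the SMILES: C10H11FN2O3.
DoU = (2C + 2 + N − H − X)/2 = (2·10 + 2 + 2 − 11 − 1)/2 = 12/2 = 6.
(Structurally: 2 ring(s) + 4 π bond(s) = 6.)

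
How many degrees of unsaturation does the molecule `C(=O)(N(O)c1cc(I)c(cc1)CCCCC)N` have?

Molecular formula from the SMILES: C12H17IN2O2.
DoU = (2C + 2 + N − H − X)/2 = (2·12 + 2 + 2 − 17 − 1)/2 = 10/2 = 5.
(Structurally: 1 ring(s) + 4 π bond(s) = 5.)

5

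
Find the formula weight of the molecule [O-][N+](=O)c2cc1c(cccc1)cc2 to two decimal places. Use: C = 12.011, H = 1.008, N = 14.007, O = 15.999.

173.17

Molecular formula: C10H7NO2.
M = 10×12.011 + 7×1.008 + 1×14.007 + 2×15.999 = 173.17 g/mol.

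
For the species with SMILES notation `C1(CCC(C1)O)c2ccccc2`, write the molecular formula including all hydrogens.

Heavy atoms from the SMILES: 11 C, 1 O.
Implicit hydrogens by atom environment:
  5 × C (aromatic): 1 H each → 5
  3 × C: 2 H each → 6
  2 × C: 1 H each → 2
  1 × C (aromatic): no H
  1 × O: 1 H
  Total hydrogens = 14.
Molecular formula: C11H14O

C11H14O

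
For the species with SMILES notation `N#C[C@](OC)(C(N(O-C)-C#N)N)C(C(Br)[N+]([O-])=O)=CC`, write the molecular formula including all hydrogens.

C10H14BrN5O4

Heavy atoms from the SMILES: 1 Br, 10 C, 5 N, 4 O.
Implicit hydrogens by atom environment:
  4 × C: no H
  3 × C: 3 H each → 9
  3 × C: 1 H each → 3
  3 × N: no H
  3 × O: no H
  1 × Br: no H
  1 × N: 2 H
  1 × N (charge +1): no H
  1 × O (charge -1): no H
  Total hydrogens = 14.
Molecular formula: C10H14BrN5O4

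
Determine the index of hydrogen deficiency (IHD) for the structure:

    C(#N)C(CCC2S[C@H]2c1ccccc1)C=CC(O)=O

Molecular formula from the SMILES: C15H15NO2S.
DoU = (2C + 2 + N − H − X)/2 = (2·15 + 2 + 1 − 15 − 0)/2 = 18/2 = 9.
(Structurally: 2 ring(s) + 7 π bond(s) = 9.)

9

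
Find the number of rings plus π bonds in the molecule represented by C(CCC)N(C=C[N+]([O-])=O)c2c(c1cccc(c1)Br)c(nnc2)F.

Molecular formula from the SMILES: C16H16BrFN4O2.
DoU = (2C + 2 + N − H − X)/2 = (2·16 + 2 + 4 − 16 − 2)/2 = 20/2 = 10.
(Structurally: 2 ring(s) + 8 π bond(s) = 10.)

10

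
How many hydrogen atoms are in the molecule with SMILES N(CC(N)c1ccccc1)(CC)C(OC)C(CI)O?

Hydrogens are implicit in SMILES; fill each atom to its normal valence:
  5 × C (aromatic): 1 H each → 5
  3 × C: 2 H each → 6
  3 × C: 1 H each → 3
  2 × C: 3 H each → 6
  1 × C (aromatic): no H
  1 × I: no H
  1 × N: 2 H
  1 × N: no H
  1 × O: 1 H
  1 × O: no H
  Total hydrogens = 23.

23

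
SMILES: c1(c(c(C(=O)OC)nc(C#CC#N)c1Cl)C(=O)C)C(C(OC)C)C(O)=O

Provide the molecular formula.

Heavy atoms from the SMILES: 17 C, 1 Cl, 2 N, 6 O.
Implicit hydrogens by atom environment:
  6 × C: no H
  5 × C (aromatic): no H
  5 × O: no H
  4 × C: 3 H each → 12
  2 × C: 1 H each → 2
  1 × Cl: no H
  1 × N (aromatic): no H
  1 × N: no H
  1 × O: 1 H
  Total hydrogens = 15.
Molecular formula: C17H15ClN2O6

C17H15ClN2O6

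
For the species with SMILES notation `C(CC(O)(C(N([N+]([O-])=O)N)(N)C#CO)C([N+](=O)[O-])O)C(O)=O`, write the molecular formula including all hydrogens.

C8H13N5O9

Heavy atoms from the SMILES: 8 C, 5 N, 9 O.
Implicit hydrogens by atom environment:
  5 × C: no H
  4 × O: 1 H each → 4
  3 × O: no H
  2 × C: 2 H each → 4
  2 × N: 2 H each → 4
  2 × N (charge +1): no H
  2 × O (charge -1): no H
  1 × C: 1 H
  1 × N: no H
  Total hydrogens = 13.
Molecular formula: C8H13N5O9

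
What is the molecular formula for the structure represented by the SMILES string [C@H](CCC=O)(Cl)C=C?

Heavy atoms from the SMILES: 6 C, 1 Cl, 1 O.
Implicit hydrogens by atom environment:
  3 × C: 2 H each → 6
  3 × C: 1 H each → 3
  1 × Cl: no H
  1 × O: no H
  Total hydrogens = 9.
Molecular formula: C6H9ClO

C6H9ClO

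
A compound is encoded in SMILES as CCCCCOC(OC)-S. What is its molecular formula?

C7H16O2S

Heavy atoms from the SMILES: 7 C, 2 O, 1 S.
Implicit hydrogens by atom environment:
  4 × C: 2 H each → 8
  2 × C: 3 H each → 6
  2 × O: no H
  1 × C: 1 H
  1 × S: 1 H
  Total hydrogens = 16.
Molecular formula: C7H16O2S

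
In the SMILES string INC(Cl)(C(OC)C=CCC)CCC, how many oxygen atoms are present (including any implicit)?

The symbol for oxygen appears 1 time in the SMILES.

1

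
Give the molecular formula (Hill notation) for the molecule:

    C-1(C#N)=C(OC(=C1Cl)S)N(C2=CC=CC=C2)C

Heavy atoms from the SMILES: 12 C, 1 Cl, 2 N, 1 O, 1 S.
Implicit hydrogens by atom environment:
  5 × C (aromatic): 1 H each → 5
  5 × C (aromatic): no H
  2 × N: no H
  1 × C: 3 H
  1 × C: no H
  1 × Cl: no H
  1 × O (aromatic): no H
  1 × S: 1 H
  Total hydrogens = 9.
Molecular formula: C12H9ClN2OS

C12H9ClN2OS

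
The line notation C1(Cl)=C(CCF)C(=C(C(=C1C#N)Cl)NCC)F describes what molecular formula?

Heavy atoms from the SMILES: 11 C, 2 Cl, 2 F, 2 N.
Implicit hydrogens by atom environment:
  6 × C (aromatic): no H
  3 × C: 2 H each → 6
  2 × Cl: no H
  2 × F: no H
  1 × C: 3 H
  1 × C: no H
  1 × N: 1 H
  1 × N: no H
  Total hydrogens = 10.
Molecular formula: C11H10Cl2F2N2

C11H10Cl2F2N2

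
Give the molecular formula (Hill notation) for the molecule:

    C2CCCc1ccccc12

C10H12

Heavy atoms from the SMILES: 10 C.
Implicit hydrogens by atom environment:
  4 × C: 2 H each → 8
  4 × C (aromatic): 1 H each → 4
  2 × C (aromatic): no H
  Total hydrogens = 12.
Molecular formula: C10H12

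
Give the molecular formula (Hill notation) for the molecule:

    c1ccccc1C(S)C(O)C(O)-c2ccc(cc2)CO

C16H18O3S

Heavy atoms from the SMILES: 16 C, 3 O, 1 S.
Implicit hydrogens by atom environment:
  9 × C (aromatic): 1 H each → 9
  3 × C: 1 H each → 3
  3 × C (aromatic): no H
  3 × O: 1 H each → 3
  1 × C: 2 H
  1 × S: 1 H
  Total hydrogens = 18.
Molecular formula: C16H18O3S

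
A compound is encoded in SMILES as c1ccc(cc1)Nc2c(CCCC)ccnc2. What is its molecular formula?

C15H18N2

Heavy atoms from the SMILES: 15 C, 2 N.
Implicit hydrogens by atom environment:
  8 × C (aromatic): 1 H each → 8
  3 × C: 2 H each → 6
  3 × C (aromatic): no H
  1 × C: 3 H
  1 × N: 1 H
  1 × N (aromatic): no H
  Total hydrogens = 18.
Molecular formula: C15H18N2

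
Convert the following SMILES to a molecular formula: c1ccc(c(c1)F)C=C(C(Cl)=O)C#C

C11H6ClFO

Heavy atoms from the SMILES: 11 C, 1 Cl, 1 F, 1 O.
Implicit hydrogens by atom environment:
  4 × C (aromatic): 1 H each → 4
  3 × C: no H
  2 × C: 1 H each → 2
  2 × C (aromatic): no H
  1 × Cl: no H
  1 × F: no H
  1 × O: no H
  Total hydrogens = 6.
Molecular formula: C11H6ClFO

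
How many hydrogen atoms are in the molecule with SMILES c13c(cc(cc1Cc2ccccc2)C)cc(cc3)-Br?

Hydrogens are implicit in SMILES; fill each atom to its normal valence:
  10 × C (aromatic): 1 H each → 10
  6 × C (aromatic): no H
  1 × Br: no H
  1 × C: 3 H
  1 × C: 2 H
  Total hydrogens = 15.

15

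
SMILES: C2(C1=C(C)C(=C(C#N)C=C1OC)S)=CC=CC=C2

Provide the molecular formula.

C15H13NOS

Heavy atoms from the SMILES: 15 C, 1 N, 1 O, 1 S.
Implicit hydrogens by atom environment:
  6 × C (aromatic): 1 H each → 6
  6 × C (aromatic): no H
  2 × C: 3 H each → 6
  1 × C: no H
  1 × N: no H
  1 × O: no H
  1 × S: 1 H
  Total hydrogens = 13.
Molecular formula: C15H13NOS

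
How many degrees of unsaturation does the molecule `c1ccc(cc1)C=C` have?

5

Molecular formula from the SMILES: C8H8.
DoU = (2C + 2 + N − H − X)/2 = (2·8 + 2 + 0 − 8 − 0)/2 = 10/2 = 5.
(Structurally: 1 ring(s) + 4 π bond(s) = 5.)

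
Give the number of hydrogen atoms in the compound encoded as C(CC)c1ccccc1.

Hydrogens are implicit in SMILES; fill each atom to its normal valence:
  5 × C (aromatic): 1 H each → 5
  2 × C: 2 H each → 4
  1 × C: 3 H
  1 × C (aromatic): no H
  Total hydrogens = 12.

12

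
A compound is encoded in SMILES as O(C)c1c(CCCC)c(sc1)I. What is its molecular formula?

C9H13IOS

Heavy atoms from the SMILES: 9 C, 1 I, 1 O, 1 S.
Implicit hydrogens by atom environment:
  3 × C: 2 H each → 6
  3 × C (aromatic): no H
  2 × C: 3 H each → 6
  1 × C (aromatic): 1 H
  1 × I: no H
  1 × O: no H
  1 × S (aromatic): no H
  Total hydrogens = 13.
Molecular formula: C9H13IOS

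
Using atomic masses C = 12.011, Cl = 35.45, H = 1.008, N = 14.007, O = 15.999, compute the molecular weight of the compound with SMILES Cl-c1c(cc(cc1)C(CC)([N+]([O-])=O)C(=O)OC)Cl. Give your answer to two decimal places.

292.11

Molecular formula: C11H11Cl2NO4.
M = 11×12.011 + 2×35.45 + 11×1.008 + 1×14.007 + 4×15.999 = 292.11 g/mol.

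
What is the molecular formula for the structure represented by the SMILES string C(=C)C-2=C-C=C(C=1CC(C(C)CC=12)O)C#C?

C15H16O

Heavy atoms from the SMILES: 15 C, 1 O.
Implicit hydrogens by atom environment:
  4 × C: 1 H each → 4
  4 × C (aromatic): no H
  3 × C: 2 H each → 6
  2 × C (aromatic): 1 H each → 2
  1 × C: 3 H
  1 × C: no H
  1 × O: 1 H
  Total hydrogens = 16.
Molecular formula: C15H16O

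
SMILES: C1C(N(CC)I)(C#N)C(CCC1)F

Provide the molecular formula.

Heavy atoms from the SMILES: 9 C, 1 F, 1 I, 2 N.
Implicit hydrogens by atom environment:
  5 × C: 2 H each → 10
  2 × C: no H
  2 × N: no H
  1 × C: 3 H
  1 × C: 1 H
  1 × F: no H
  1 × I: no H
  Total hydrogens = 14.
Molecular formula: C9H14FIN2

C9H14FIN2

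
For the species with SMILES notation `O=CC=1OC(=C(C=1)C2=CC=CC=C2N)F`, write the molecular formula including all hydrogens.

C11H8FNO2

Heavy atoms from the SMILES: 11 C, 1 F, 1 N, 2 O.
Implicit hydrogens by atom environment:
  5 × C (aromatic): 1 H each → 5
  5 × C (aromatic): no H
  1 × C: 1 H
  1 × F: no H
  1 × N: 2 H
  1 × O (aromatic): no H
  1 × O: no H
  Total hydrogens = 8.
Molecular formula: C11H8FNO2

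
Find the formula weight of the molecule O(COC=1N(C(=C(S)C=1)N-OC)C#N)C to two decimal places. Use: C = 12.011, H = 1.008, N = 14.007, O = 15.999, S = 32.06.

229.25

Molecular formula: C8H11N3O3S.
M = 8×12.011 + 11×1.008 + 3×14.007 + 3×15.999 + 1×32.06 = 229.25 g/mol.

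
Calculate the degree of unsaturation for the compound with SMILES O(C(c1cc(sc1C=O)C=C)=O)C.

6

Molecular formula from the SMILES: C9H8O3S.
DoU = (2C + 2 + N − H − X)/2 = (2·9 + 2 + 0 − 8 − 0)/2 = 12/2 = 6.
(Structurally: 1 ring(s) + 5 π bond(s) = 6.)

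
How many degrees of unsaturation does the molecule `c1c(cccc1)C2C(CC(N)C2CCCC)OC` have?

5

Molecular formula from the SMILES: C16H25NO.
DoU = (2C + 2 + N − H − X)/2 = (2·16 + 2 + 1 − 25 − 0)/2 = 10/2 = 5.
(Structurally: 2 ring(s) + 3 π bond(s) = 5.)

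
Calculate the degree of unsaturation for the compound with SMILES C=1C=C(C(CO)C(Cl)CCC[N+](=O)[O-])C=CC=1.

5

Molecular formula from the SMILES: C12H16ClNO3.
DoU = (2C + 2 + N − H − X)/2 = (2·12 + 2 + 1 − 16 − 1)/2 = 10/2 = 5.
(Structurally: 1 ring(s) + 4 π bond(s) = 5.)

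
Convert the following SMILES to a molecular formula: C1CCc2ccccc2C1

Heavy atoms from the SMILES: 10 C.
Implicit hydrogens by atom environment:
  4 × C: 2 H each → 8
  4 × C (aromatic): 1 H each → 4
  2 × C (aromatic): no H
  Total hydrogens = 12.
Molecular formula: C10H12

C10H12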